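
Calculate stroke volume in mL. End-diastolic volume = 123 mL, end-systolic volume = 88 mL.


SV = EDV - ESV
SV = 123 - 88
SV = 35 mL


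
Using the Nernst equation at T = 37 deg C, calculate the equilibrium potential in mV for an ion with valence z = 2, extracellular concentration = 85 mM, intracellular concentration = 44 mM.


E = (RT/(zF)) * ln(C_out/C_in)
T = 37 + 273.15 = 310.15 K
E = (8.314 * 310.15 / (2 * 96485)) * ln(85/44)
E = 8.799 mV


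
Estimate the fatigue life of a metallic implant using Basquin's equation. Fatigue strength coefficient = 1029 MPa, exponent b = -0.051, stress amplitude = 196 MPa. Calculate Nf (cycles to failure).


sigma_a = sigma_f' * (2Nf)^b
2Nf = (sigma_a/sigma_f')^(1/b)
2Nf = (196/1029)^(1/-0.051)
2Nf = 1.3205981e+14
Nf = 6.6030e+13


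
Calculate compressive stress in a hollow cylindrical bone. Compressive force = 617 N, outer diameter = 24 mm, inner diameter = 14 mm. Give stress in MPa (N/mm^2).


A = pi*(r_o^2 - r_i^2)
r_o = 12 mm, r_i = 7 mm
A = 298.451 mm^2
sigma = F/A = 617 / 298.451
sigma = 2.067 MPa


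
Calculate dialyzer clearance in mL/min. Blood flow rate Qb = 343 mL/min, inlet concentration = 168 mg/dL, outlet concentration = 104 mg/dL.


K = Qb * (Cb_in - Cb_out) / Cb_in
K = 343 * (168 - 104) / 168
K = 130.7 mL/min


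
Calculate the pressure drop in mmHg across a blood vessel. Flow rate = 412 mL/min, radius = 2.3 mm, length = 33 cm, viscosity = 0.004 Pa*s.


dP = 8*mu*L*Q / (pi*r^4)
Q = 412 mL/min = 6.86667e-06 m^3/s
dP = 824.8 Pa = 824.8 / 133.322 mmHg = 6.187 mmHg


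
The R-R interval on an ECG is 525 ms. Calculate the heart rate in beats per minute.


HR = 60 / RR_interval(s)
RR = 525 ms = 0.525 s
HR = 60 / 0.525 = 114.3 bpm


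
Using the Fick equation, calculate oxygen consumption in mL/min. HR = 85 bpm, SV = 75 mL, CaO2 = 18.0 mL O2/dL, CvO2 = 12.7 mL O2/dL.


CO = HR*SV = 85*75/1000 = 6.375 L/min
a-v O2 diff = 18.0 - 12.7 = 5.3 mL/dL
VO2 = CO * (CaO2-CvO2) * 10 dL/L
VO2 = 6.375 * 5.3 * 10
VO2 = 337.9 mL/min


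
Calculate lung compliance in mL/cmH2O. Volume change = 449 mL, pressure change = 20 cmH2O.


C = dV / dP
C = 449 / 20
C = 22.45 mL/cmH2O


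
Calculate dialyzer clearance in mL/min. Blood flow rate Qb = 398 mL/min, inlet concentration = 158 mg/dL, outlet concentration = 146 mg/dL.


K = Qb * (Cb_in - Cb_out) / Cb_in
K = 398 * (158 - 146) / 158
K = 30.23 mL/min


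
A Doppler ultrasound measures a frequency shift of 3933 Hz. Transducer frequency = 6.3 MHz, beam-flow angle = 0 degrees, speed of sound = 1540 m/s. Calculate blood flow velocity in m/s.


v = fd * c / (2 * f0 * cos(theta))
v = 3933 * 1540 / (2 * 6.3000e+06 * cos(0))
v = 0.4807 m/s


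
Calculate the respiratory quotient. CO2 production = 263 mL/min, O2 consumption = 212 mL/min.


RQ = VCO2 / VO2
RQ = 263 / 212
RQ = 1.241


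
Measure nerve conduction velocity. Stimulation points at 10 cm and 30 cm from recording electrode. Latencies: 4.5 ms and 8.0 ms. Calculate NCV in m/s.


Distance = (30 - 10) / 100 = 0.2 m
dt = (8.0 - 4.5) / 1000 = 0.0035 s
NCV = dist / dt = 57.14 m/s


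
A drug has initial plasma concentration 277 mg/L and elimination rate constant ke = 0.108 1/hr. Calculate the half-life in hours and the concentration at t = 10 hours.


t_half = ln(2) / ke = 0.693147 / 0.108 = 6.418 hr
C(t) = C0 * exp(-ke*t) = 277 * exp(-0.108*10)
C(10) = 94.07 mg/L


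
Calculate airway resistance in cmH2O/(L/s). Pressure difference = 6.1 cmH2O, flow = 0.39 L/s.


R = dP / flow
R = 6.1 / 0.39
R = 15.64 cmH2O/(L/s)


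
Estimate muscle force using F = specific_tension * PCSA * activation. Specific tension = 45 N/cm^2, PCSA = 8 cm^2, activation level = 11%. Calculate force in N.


F = sigma * PCSA * activation
F = 45 * 8 * 0.11
F = 39.6 N


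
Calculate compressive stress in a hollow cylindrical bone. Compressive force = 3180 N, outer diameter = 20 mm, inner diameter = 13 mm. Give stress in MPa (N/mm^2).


A = pi*(r_o^2 - r_i^2)
r_o = 10 mm, r_i = 6.5 mm
A = 181.427 mm^2
sigma = F/A = 3180 / 181.427
sigma = 17.53 MPa


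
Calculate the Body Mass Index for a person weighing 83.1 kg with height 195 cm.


BMI = weight / height^2
height = 195 cm = 1.95 m
BMI = 83.1 / 1.95^2
BMI = 21.85 kg/m^2


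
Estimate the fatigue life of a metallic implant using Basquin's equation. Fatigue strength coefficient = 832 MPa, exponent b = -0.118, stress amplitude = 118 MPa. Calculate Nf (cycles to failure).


sigma_a = sigma_f' * (2Nf)^b
2Nf = (sigma_a/sigma_f')^(1/b)
2Nf = (118/832)^(1/-0.118)
2Nf = 15434258
Nf = 7.7171e+06


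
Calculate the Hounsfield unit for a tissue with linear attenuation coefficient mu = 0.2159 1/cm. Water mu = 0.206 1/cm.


HU = ((mu_tissue - mu_water) / mu_water) * 1000
HU = ((0.2159 - 0.206) / 0.206) * 1000
HU = 48.06


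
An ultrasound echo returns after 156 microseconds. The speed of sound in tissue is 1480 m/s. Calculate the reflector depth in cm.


depth = c * t / 2
t = 156 us = 1.5600e-04 s
depth = 1480 * 1.5600e-04 / 2
depth = 0.11544 m = 11.544 cm


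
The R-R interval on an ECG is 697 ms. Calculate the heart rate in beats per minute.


HR = 60 / RR_interval(s)
RR = 697 ms = 0.697 s
HR = 60 / 0.697 = 86.08 bpm


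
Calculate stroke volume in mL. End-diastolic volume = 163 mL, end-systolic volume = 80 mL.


SV = EDV - ESV
SV = 163 - 80
SV = 83 mL


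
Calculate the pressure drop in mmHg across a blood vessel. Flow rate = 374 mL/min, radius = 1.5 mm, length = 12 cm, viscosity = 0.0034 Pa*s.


dP = 8*mu*L*Q / (pi*r^4)
Q = 374 mL/min = 6.23333e-06 m^3/s
dP = 1279.25 Pa = 1279.25 / 133.322 mmHg = 9.595 mmHg


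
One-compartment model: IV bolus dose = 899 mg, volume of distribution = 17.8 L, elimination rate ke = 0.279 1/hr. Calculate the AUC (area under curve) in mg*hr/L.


C0 = Dose/Vd = 899/17.8 = 50.5056 mg/L
AUC = C0/ke = 50.5056/0.279
AUC = 181 mg*hr/L


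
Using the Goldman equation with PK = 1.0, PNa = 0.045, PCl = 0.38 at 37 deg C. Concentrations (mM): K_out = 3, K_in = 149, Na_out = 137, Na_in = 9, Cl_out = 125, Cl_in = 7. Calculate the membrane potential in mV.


Vm = (RT/F)*ln((PK*Ko + PNa*Nao + PCl*Cli)/(PK*Ki + PNa*Nai + PCl*Clo))
Numer = 11.825, Denom = 196.905
Vm = -75.16 mV


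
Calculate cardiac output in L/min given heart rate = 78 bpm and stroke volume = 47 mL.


CO = HR * SV
CO = 78 * 47 / 1000
CO = 3.666 L/min


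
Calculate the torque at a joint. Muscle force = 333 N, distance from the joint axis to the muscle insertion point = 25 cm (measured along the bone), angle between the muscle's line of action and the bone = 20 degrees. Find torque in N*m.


Torque = F * d * sin(theta)   (moment arm = d*sin(theta))
d = 25 cm = 0.25 m
Torque = 333 * 0.25 * sin(20)
Torque = 28.47 N*m


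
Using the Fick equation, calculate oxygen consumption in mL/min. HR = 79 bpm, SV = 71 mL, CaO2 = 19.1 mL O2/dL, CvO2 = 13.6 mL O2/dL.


CO = HR*SV = 79*71/1000 = 5.609 L/min
a-v O2 diff = 19.1 - 13.6 = 5.5 mL/dL
VO2 = CO * (CaO2-CvO2) * 10 dL/L
VO2 = 5.609 * 5.5 * 10
VO2 = 308.5 mL/min


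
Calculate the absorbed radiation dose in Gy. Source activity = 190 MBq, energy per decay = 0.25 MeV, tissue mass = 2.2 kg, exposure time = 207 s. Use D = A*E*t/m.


A = 190 MBq = 1.9000e+08 Bq
E = 0.25 MeV = 4.005e-14 J
D = A*E*t/m = 1.9000e+08*4.005e-14*207/2.2
D = 7.1598e-04 Gy


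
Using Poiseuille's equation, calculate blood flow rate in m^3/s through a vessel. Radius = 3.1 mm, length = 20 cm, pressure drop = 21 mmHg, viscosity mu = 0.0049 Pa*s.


Q = pi*r^4*dP / (8*mu*L)
r = 0.0031 m, L = 0.2 m
dP = 21 mmHg = 2799.762 Pa
Q = 1.0361e-04 m^3/s


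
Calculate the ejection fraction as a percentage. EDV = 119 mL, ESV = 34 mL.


SV = EDV - ESV = 119 - 34 = 85 mL
EF = SV/EDV * 100 = 85/119 * 100
EF = 71.43%


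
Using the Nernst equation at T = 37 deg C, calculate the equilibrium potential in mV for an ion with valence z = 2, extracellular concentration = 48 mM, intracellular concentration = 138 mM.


E = (RT/(zF)) * ln(C_out/C_in)
T = 37 + 273.15 = 310.15 K
E = (8.314 * 310.15 / (2 * 96485)) * ln(48/138)
E = -14.11 mV


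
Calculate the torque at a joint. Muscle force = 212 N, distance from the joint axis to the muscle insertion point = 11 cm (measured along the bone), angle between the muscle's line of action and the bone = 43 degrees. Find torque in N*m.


Torque = F * d * sin(theta)   (moment arm = d*sin(theta))
d = 11 cm = 0.11 m
Torque = 212 * 0.11 * sin(43)
Torque = 15.9 N*m


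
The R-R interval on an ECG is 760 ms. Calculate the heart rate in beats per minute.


HR = 60 / RR_interval(s)
RR = 760 ms = 0.76 s
HR = 60 / 0.76 = 78.95 bpm


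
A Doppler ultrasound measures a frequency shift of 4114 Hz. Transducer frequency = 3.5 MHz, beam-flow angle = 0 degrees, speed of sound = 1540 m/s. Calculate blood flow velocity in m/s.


v = fd * c / (2 * f0 * cos(theta))
v = 4114 * 1540 / (2 * 3.5000e+06 * cos(0))
v = 0.9051 m/s


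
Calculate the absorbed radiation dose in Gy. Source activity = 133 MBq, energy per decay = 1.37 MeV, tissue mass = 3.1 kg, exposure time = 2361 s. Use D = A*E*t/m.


A = 133 MBq = 1.3300e+08 Bq
E = 1.37 MeV = 2.19474e-13 J
D = A*E*t/m = 1.3300e+08*2.19474e-13*2361/3.1
D = 0.02223 Gy


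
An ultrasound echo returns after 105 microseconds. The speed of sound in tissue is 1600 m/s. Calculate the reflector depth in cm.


depth = c * t / 2
t = 105 us = 1.0500e-04 s
depth = 1600 * 1.0500e-04 / 2
depth = 0.084 m = 8.4 cm


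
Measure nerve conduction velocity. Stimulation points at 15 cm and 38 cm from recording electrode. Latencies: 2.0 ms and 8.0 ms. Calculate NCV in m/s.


Distance = (38 - 15) / 100 = 0.23 m
dt = (8.0 - 2.0) / 1000 = 0.006 s
NCV = dist / dt = 38.33 m/s


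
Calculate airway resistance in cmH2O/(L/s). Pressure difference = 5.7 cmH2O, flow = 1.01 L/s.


R = dP / flow
R = 5.7 / 1.01
R = 5.644 cmH2O/(L/s)


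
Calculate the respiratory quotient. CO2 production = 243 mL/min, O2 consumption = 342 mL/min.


RQ = VCO2 / VO2
RQ = 243 / 342
RQ = 0.7105


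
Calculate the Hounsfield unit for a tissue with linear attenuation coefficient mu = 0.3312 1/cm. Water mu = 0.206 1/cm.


HU = ((mu_tissue - mu_water) / mu_water) * 1000
HU = ((0.3312 - 0.206) / 0.206) * 1000
HU = 607.8


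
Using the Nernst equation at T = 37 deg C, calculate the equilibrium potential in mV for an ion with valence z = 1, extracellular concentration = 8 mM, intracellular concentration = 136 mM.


E = (RT/(zF)) * ln(C_out/C_in)
T = 37 + 273.15 = 310.15 K
E = (8.314 * 310.15 / (1 * 96485)) * ln(8/136)
E = -75.72 mV


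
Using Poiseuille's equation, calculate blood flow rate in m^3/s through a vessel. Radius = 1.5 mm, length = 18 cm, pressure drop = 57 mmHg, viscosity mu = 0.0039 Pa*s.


Q = pi*r^4*dP / (8*mu*L)
r = 0.0015 m, L = 0.18 m
dP = 57 mmHg = 7599.354 Pa
Q = 2.1521e-05 m^3/s


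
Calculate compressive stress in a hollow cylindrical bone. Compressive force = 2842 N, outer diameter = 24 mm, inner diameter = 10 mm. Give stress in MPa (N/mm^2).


A = pi*(r_o^2 - r_i^2)
r_o = 12 mm, r_i = 5 mm
A = 373.85 mm^2
sigma = F/A = 2842 / 373.85
sigma = 7.602 MPa


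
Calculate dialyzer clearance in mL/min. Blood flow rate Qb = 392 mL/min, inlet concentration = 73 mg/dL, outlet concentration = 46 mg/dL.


K = Qb * (Cb_in - Cb_out) / Cb_in
K = 392 * (73 - 46) / 73
K = 145 mL/min


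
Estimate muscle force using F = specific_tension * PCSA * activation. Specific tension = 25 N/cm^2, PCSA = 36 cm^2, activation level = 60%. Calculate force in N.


F = sigma * PCSA * activation
F = 25 * 36 * 0.6
F = 540 N


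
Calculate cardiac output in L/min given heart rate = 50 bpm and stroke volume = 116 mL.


CO = HR * SV
CO = 50 * 116 / 1000
CO = 5.8 L/min


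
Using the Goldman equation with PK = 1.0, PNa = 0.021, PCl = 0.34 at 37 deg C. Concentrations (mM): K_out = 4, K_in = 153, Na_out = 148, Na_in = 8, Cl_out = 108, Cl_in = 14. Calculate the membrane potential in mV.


Vm = (RT/F)*ln((PK*Ko + PNa*Nao + PCl*Cli)/(PK*Ki + PNa*Nai + PCl*Clo))
Numer = 11.868, Denom = 189.888
Vm = -74.1 mV


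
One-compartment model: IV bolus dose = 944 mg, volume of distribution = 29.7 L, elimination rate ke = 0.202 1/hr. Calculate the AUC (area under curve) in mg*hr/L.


C0 = Dose/Vd = 944/29.7 = 31.7845 mg/L
AUC = C0/ke = 31.7845/0.202
AUC = 157.3 mg*hr/L


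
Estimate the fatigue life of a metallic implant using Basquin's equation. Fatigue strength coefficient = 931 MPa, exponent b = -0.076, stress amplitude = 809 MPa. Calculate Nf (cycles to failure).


sigma_a = sigma_f' * (2Nf)^b
2Nf = (sigma_a/sigma_f')^(1/b)
2Nf = (809/931)^(1/-0.076)
2Nf = 6.3481449
Nf = 3.174


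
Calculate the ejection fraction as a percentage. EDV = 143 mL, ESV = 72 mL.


SV = EDV - ESV = 143 - 72 = 71 mL
EF = SV/EDV * 100 = 71/143 * 100
EF = 49.65%


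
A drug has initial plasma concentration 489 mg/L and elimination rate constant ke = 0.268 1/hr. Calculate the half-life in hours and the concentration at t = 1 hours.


t_half = ln(2) / ke = 0.693147 / 0.268 = 2.586 hr
C(t) = C0 * exp(-ke*t) = 489 * exp(-0.268*1)
C(1) = 374 mg/L


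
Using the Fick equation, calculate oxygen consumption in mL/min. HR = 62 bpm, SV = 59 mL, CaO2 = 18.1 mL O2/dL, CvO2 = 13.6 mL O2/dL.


CO = HR*SV = 62*59/1000 = 3.658 L/min
a-v O2 diff = 18.1 - 13.6 = 4.5 mL/dL
VO2 = CO * (CaO2-CvO2) * 10 dL/L
VO2 = 3.658 * 4.5 * 10
VO2 = 164.6 mL/min


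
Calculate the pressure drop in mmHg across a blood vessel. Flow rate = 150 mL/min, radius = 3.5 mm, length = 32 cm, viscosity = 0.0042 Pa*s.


dP = 8*mu*L*Q / (pi*r^4)
Q = 150 mL/min = 2.5e-06 m^3/s
dP = 57.0174 Pa = 57.0174 / 133.322 mmHg = 0.4277 mmHg


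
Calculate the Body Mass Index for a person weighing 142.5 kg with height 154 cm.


BMI = weight / height^2
height = 154 cm = 1.54 m
BMI = 142.5 / 1.54^2
BMI = 60.09 kg/m^2


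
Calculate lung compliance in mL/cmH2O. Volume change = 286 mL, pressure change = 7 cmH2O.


C = dV / dP
C = 286 / 7
C = 40.86 mL/cmH2O


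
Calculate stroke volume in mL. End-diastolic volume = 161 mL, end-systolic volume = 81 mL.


SV = EDV - ESV
SV = 161 - 81
SV = 80 mL


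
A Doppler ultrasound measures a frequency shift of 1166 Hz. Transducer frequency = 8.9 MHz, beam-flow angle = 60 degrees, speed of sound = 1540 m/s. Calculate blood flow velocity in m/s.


v = fd * c / (2 * f0 * cos(theta))
v = 1166 * 1540 / (2 * 8.9000e+06 * cos(60))
v = 0.2018 m/s


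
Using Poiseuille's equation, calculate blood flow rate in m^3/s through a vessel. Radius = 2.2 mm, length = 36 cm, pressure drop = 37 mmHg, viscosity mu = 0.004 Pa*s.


Q = pi*r^4*dP / (8*mu*L)
r = 0.0022 m, L = 0.36 m
dP = 37 mmHg = 4932.914 Pa
Q = 3.1513e-05 m^3/s


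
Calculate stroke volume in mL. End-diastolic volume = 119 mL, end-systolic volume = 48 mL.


SV = EDV - ESV
SV = 119 - 48
SV = 71 mL


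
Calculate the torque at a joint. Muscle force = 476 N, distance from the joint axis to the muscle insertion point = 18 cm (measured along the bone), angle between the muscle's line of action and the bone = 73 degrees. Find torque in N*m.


Torque = F * d * sin(theta)   (moment arm = d*sin(theta))
d = 18 cm = 0.18 m
Torque = 476 * 0.18 * sin(73)
Torque = 81.94 N*m


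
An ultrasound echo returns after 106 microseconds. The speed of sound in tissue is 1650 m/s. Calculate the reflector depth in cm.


depth = c * t / 2
t = 106 us = 1.0600e-04 s
depth = 1650 * 1.0600e-04 / 2
depth = 0.08745 m = 8.745 cm


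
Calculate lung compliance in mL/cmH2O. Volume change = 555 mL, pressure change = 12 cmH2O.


C = dV / dP
C = 555 / 12
C = 46.25 mL/cmH2O


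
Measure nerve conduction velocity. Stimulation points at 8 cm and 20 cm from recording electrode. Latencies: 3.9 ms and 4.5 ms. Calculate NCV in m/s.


Distance = (20 - 8) / 100 = 0.12 m
dt = (4.5 - 3.9) / 1000 = 6.0000e-04 s
NCV = dist / dt = 200 m/s


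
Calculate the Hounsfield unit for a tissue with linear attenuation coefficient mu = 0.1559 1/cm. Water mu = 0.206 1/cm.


HU = ((mu_tissue - mu_water) / mu_water) * 1000
HU = ((0.1559 - 0.206) / 0.206) * 1000
HU = -243.2


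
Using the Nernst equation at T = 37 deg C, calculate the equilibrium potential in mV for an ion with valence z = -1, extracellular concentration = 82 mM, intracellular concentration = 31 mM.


E = (RT/(zF)) * ln(C_out/C_in)
T = 37 + 273.15 = 310.15 K
E = (8.314 * 310.15 / (-1 * 96485)) * ln(82/31)
E = -26 mV


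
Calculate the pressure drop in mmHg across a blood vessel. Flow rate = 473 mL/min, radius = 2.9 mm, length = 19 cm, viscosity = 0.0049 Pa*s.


dP = 8*mu*L*Q / (pi*r^4)
Q = 473 mL/min = 7.88333e-06 m^3/s
dP = 264.245 Pa = 264.245 / 133.322 mmHg = 1.982 mmHg


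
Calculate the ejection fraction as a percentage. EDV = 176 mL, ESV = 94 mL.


SV = EDV - ESV = 176 - 94 = 82 mL
EF = SV/EDV * 100 = 82/176 * 100
EF = 46.59%


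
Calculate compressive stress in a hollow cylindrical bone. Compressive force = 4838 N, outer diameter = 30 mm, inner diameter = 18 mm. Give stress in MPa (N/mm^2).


A = pi*(r_o^2 - r_i^2)
r_o = 15 mm, r_i = 9 mm
A = 452.389 mm^2
sigma = F/A = 4838 / 452.389
sigma = 10.69 MPa


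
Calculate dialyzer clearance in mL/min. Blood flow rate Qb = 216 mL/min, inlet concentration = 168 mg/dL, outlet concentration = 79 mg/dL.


K = Qb * (Cb_in - Cb_out) / Cb_in
K = 216 * (168 - 79) / 168
K = 114.4 mL/min


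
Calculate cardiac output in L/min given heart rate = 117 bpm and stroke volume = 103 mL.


CO = HR * SV
CO = 117 * 103 / 1000
CO = 12.05 L/min


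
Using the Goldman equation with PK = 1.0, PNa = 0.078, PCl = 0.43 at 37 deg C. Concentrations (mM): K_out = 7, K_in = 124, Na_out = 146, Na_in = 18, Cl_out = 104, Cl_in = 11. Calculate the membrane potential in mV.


Vm = (RT/F)*ln((PK*Ko + PNa*Nao + PCl*Cli)/(PK*Ki + PNa*Nai + PCl*Clo))
Numer = 23.118, Denom = 170.124
Vm = -53.34 mV


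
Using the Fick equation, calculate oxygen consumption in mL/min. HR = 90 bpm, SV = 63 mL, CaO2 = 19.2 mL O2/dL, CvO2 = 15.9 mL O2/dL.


CO = HR*SV = 90*63/1000 = 5.67 L/min
a-v O2 diff = 19.2 - 15.9 = 3.3 mL/dL
VO2 = CO * (CaO2-CvO2) * 10 dL/L
VO2 = 5.67 * 3.3 * 10
VO2 = 187.1 mL/min


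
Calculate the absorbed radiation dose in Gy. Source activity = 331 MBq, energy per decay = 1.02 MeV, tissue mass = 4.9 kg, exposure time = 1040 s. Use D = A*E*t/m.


A = 331 MBq = 3.3100e+08 Bq
E = 1.02 MeV = 1.63404e-13 J
D = A*E*t/m = 3.3100e+08*1.63404e-13*1040/4.9
D = 0.01148 Gy


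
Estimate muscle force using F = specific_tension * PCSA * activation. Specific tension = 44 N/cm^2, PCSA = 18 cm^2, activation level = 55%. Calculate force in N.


F = sigma * PCSA * activation
F = 44 * 18 * 0.55
F = 435.6 N


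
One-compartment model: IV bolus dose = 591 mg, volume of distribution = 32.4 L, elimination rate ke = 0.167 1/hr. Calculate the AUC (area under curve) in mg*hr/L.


C0 = Dose/Vd = 591/32.4 = 18.2407 mg/L
AUC = C0/ke = 18.2407/0.167
AUC = 109.2 mg*hr/L


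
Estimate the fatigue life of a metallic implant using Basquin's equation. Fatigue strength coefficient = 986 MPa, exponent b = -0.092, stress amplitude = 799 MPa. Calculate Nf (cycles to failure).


sigma_a = sigma_f' * (2Nf)^b
2Nf = (sigma_a/sigma_f')^(1/b)
2Nf = (799/986)^(1/-0.092)
2Nf = 9.8337433
Nf = 4.917


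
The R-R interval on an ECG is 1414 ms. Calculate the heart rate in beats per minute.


HR = 60 / RR_interval(s)
RR = 1414 ms = 1.414 s
HR = 60 / 1.414 = 42.43 bpm


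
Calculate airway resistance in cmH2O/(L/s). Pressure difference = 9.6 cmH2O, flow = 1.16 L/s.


R = dP / flow
R = 9.6 / 1.16
R = 8.276 cmH2O/(L/s)


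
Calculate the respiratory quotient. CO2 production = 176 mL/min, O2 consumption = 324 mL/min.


RQ = VCO2 / VO2
RQ = 176 / 324
RQ = 0.5432


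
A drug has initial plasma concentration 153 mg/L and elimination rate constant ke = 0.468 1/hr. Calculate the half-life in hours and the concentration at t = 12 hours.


t_half = ln(2) / ke = 0.693147 / 0.468 = 1.481 hr
C(t) = C0 * exp(-ke*t) = 153 * exp(-0.468*12)
C(12) = 0.5568 mg/L


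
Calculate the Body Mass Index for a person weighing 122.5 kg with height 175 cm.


BMI = weight / height^2
height = 175 cm = 1.75 m
BMI = 122.5 / 1.75^2
BMI = 40 kg/m^2


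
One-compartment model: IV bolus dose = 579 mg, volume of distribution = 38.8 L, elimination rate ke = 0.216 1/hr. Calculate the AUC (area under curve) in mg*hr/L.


C0 = Dose/Vd = 579/38.8 = 14.9227 mg/L
AUC = C0/ke = 14.9227/0.216
AUC = 69.09 mg*hr/L


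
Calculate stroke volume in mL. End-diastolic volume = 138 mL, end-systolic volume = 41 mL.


SV = EDV - ESV
SV = 138 - 41
SV = 97 mL


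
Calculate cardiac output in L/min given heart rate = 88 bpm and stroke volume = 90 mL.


CO = HR * SV
CO = 88 * 90 / 1000
CO = 7.92 L/min


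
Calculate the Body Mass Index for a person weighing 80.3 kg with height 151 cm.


BMI = weight / height^2
height = 151 cm = 1.51 m
BMI = 80.3 / 1.51^2
BMI = 35.22 kg/m^2


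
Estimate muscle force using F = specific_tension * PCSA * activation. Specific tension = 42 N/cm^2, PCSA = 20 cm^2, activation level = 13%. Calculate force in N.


F = sigma * PCSA * activation
F = 42 * 20 * 0.13
F = 109.2 N


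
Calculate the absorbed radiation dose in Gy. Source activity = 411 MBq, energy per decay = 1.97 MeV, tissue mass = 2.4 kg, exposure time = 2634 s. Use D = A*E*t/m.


A = 411 MBq = 4.1100e+08 Bq
E = 1.97 MeV = 3.15594e-13 J
D = A*E*t/m = 4.1100e+08*3.15594e-13*2634/2.4
D = 0.1424 Gy


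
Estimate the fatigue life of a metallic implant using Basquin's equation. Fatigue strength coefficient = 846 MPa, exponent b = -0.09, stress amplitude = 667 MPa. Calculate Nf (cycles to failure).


sigma_a = sigma_f' * (2Nf)^b
2Nf = (sigma_a/sigma_f')^(1/b)
2Nf = (667/846)^(1/-0.09)
2Nf = 14.033353
Nf = 7.017


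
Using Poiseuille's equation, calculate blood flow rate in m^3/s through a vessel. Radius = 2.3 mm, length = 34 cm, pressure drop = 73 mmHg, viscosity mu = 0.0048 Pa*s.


Q = pi*r^4*dP / (8*mu*L)
r = 0.0023 m, L = 0.34 m
dP = 73 mmHg = 9732.506 Pa
Q = 6.5535e-05 m^3/s


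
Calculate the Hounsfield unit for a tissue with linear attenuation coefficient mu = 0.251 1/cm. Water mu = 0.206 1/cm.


HU = ((mu_tissue - mu_water) / mu_water) * 1000
HU = ((0.251 - 0.206) / 0.206) * 1000
HU = 218.4


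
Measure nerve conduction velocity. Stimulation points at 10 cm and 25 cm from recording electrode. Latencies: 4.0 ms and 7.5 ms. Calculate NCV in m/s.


Distance = (25 - 10) / 100 = 0.15 m
dt = (7.5 - 4.0) / 1000 = 0.0035 s
NCV = dist / dt = 42.86 m/s


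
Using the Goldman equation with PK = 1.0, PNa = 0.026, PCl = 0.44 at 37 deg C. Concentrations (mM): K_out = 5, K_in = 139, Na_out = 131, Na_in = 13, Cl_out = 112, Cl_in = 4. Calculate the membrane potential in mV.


Vm = (RT/F)*ln((PK*Ko + PNa*Nao + PCl*Cli)/(PK*Ki + PNa*Nai + PCl*Clo))
Numer = 10.166, Denom = 188.618
Vm = -78.06 mV


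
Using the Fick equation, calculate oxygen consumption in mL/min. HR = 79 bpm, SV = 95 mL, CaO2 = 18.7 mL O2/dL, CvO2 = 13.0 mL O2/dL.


CO = HR*SV = 79*95/1000 = 7.505 L/min
a-v O2 diff = 18.7 - 13.0 = 5.7 mL/dL
VO2 = CO * (CaO2-CvO2) * 10 dL/L
VO2 = 7.505 * 5.7 * 10
VO2 = 427.8 mL/min


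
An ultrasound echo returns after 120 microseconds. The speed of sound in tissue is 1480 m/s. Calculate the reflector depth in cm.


depth = c * t / 2
t = 120 us = 1.2000e-04 s
depth = 1480 * 1.2000e-04 / 2
depth = 0.0888 m = 8.88 cm


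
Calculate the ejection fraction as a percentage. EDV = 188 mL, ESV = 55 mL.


SV = EDV - ESV = 188 - 55 = 133 mL
EF = SV/EDV * 100 = 133/188 * 100
EF = 70.74%


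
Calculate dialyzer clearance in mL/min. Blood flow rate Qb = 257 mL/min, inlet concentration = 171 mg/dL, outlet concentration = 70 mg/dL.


K = Qb * (Cb_in - Cb_out) / Cb_in
K = 257 * (171 - 70) / 171
K = 151.8 mL/min


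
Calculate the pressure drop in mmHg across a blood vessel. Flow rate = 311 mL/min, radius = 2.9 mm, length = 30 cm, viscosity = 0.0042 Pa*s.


dP = 8*mu*L*Q / (pi*r^4)
Q = 311 mL/min = 5.18333e-06 m^3/s
dP = 235.141 Pa = 235.141 / 133.322 mmHg = 1.764 mmHg


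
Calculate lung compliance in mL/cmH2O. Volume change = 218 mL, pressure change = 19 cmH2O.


C = dV / dP
C = 218 / 19
C = 11.47 mL/cmH2O


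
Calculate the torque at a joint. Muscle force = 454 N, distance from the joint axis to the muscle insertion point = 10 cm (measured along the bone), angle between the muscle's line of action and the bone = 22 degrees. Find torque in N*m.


Torque = F * d * sin(theta)   (moment arm = d*sin(theta))
d = 10 cm = 0.1 m
Torque = 454 * 0.1 * sin(22)
Torque = 17.01 N*m


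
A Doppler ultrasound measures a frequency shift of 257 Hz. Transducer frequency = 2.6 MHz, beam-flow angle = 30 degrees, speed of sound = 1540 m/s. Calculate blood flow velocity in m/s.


v = fd * c / (2 * f0 * cos(theta))
v = 257 * 1540 / (2 * 2.6000e+06 * cos(30))
v = 0.08789 m/s


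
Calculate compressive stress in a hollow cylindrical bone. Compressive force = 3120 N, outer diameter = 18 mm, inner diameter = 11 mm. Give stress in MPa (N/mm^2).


A = pi*(r_o^2 - r_i^2)
r_o = 9 mm, r_i = 5.5 mm
A = 159.436 mm^2
sigma = F/A = 3120 / 159.436
sigma = 19.57 MPa


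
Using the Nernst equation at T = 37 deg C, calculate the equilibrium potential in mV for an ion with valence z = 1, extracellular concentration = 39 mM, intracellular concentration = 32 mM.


E = (RT/(zF)) * ln(C_out/C_in)
T = 37 + 273.15 = 310.15 K
E = (8.314 * 310.15 / (1 * 96485)) * ln(39/32)
E = 5.287 mV


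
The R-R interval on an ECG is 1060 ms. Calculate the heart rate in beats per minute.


HR = 60 / RR_interval(s)
RR = 1060 ms = 1.06 s
HR = 60 / 1.06 = 56.6 bpm


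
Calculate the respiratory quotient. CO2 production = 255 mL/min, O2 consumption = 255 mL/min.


RQ = VCO2 / VO2
RQ = 255 / 255
RQ = 1


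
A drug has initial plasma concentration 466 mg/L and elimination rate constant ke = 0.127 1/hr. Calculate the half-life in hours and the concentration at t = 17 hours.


t_half = ln(2) / ke = 0.693147 / 0.127 = 5.458 hr
C(t) = C0 * exp(-ke*t) = 466 * exp(-0.127*17)
C(17) = 53.8 mg/L


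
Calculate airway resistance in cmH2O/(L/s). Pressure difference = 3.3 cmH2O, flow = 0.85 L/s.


R = dP / flow
R = 3.3 / 0.85
R = 3.882 cmH2O/(L/s)


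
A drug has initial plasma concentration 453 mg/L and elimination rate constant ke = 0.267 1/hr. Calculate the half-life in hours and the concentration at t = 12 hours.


t_half = ln(2) / ke = 0.693147 / 0.267 = 2.596 hr
C(t) = C0 * exp(-ke*t) = 453 * exp(-0.267*12)
C(12) = 18.39 mg/L


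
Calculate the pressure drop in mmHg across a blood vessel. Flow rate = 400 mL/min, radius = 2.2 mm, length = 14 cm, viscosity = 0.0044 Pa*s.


dP = 8*mu*L*Q / (pi*r^4)
Q = 400 mL/min = 6.66667e-06 m^3/s
dP = 446.415 Pa = 446.415 / 133.322 mmHg = 3.348 mmHg


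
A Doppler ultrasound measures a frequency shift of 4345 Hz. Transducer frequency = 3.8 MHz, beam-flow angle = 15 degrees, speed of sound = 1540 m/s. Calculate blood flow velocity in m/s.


v = fd * c / (2 * f0 * cos(theta))
v = 4345 * 1540 / (2 * 3.8000e+06 * cos(15))
v = 0.9115 m/s


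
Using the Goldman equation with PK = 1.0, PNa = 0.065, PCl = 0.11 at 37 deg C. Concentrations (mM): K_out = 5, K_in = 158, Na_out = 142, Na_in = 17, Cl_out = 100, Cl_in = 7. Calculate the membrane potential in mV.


Vm = (RT/F)*ln((PK*Ko + PNa*Nao + PCl*Cli)/(PK*Ki + PNa*Nai + PCl*Clo))
Numer = 15, Denom = 170.105
Vm = -64.9 mV


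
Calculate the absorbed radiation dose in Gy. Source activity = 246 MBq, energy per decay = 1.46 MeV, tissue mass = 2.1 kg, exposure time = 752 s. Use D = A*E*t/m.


A = 246 MBq = 2.4600e+08 Bq
E = 1.46 MeV = 2.33892e-13 J
D = A*E*t/m = 2.4600e+08*2.33892e-13*752/2.1
D = 0.0206 Gy


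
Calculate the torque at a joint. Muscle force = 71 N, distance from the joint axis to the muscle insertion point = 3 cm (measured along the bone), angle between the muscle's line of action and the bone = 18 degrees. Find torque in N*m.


Torque = F * d * sin(theta)   (moment arm = d*sin(theta))
d = 3 cm = 0.03 m
Torque = 71 * 0.03 * sin(18)
Torque = 0.6582 N*m


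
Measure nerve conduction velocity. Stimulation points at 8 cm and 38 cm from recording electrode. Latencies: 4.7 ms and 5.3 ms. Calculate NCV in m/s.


Distance = (38 - 8) / 100 = 0.3 m
dt = (5.3 - 4.7) / 1000 = 6.0000e-04 s
NCV = dist / dt = 500 m/s


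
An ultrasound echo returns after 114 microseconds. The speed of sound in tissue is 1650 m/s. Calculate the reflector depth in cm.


depth = c * t / 2
t = 114 us = 1.1400e-04 s
depth = 1650 * 1.1400e-04 / 2
depth = 0.09405 m = 9.405 cm


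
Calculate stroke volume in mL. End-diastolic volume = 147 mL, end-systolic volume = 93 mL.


SV = EDV - ESV
SV = 147 - 93
SV = 54 mL


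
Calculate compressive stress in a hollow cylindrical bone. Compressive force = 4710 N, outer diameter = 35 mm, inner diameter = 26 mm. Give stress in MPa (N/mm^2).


A = pi*(r_o^2 - r_i^2)
r_o = 17.5 mm, r_i = 13 mm
A = 431.184 mm^2
sigma = F/A = 4710 / 431.184
sigma = 10.92 MPa


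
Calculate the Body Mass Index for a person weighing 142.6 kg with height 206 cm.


BMI = weight / height^2
height = 206 cm = 2.06 m
BMI = 142.6 / 2.06^2
BMI = 33.6 kg/m^2


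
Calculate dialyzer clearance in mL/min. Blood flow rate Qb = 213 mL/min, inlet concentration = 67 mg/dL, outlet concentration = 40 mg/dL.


K = Qb * (Cb_in - Cb_out) / Cb_in
K = 213 * (67 - 40) / 67
K = 85.84 mL/min


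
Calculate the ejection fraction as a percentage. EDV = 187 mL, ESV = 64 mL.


SV = EDV - ESV = 187 - 64 = 123 mL
EF = SV/EDV * 100 = 123/187 * 100
EF = 65.78%


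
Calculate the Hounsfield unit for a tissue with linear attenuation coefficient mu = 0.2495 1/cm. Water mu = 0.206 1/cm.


HU = ((mu_tissue - mu_water) / mu_water) * 1000
HU = ((0.2495 - 0.206) / 0.206) * 1000
HU = 211.2


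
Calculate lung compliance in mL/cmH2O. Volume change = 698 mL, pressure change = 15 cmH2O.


C = dV / dP
C = 698 / 15
C = 46.53 mL/cmH2O


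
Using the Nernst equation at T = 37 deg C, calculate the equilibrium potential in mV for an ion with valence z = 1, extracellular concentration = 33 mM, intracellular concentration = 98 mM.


E = (RT/(zF)) * ln(C_out/C_in)
T = 37 + 273.15 = 310.15 K
E = (8.314 * 310.15 / (1 * 96485)) * ln(33/98)
E = -29.09 mV


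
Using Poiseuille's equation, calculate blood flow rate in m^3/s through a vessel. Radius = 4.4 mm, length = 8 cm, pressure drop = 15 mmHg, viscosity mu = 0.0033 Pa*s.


Q = pi*r^4*dP / (8*mu*L)
r = 0.0044 m, L = 0.08 m
dP = 15 mmHg = 1999.83 Pa
Q = 0.001115 m^3/s


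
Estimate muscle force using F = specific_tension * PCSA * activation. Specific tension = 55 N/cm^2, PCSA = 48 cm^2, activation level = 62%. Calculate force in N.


F = sigma * PCSA * activation
F = 55 * 48 * 0.62
F = 1637 N


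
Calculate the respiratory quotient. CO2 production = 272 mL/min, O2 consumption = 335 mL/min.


RQ = VCO2 / VO2
RQ = 272 / 335
RQ = 0.8119


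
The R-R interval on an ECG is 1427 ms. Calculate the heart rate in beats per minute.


HR = 60 / RR_interval(s)
RR = 1427 ms = 1.427 s
HR = 60 / 1.427 = 42.05 bpm


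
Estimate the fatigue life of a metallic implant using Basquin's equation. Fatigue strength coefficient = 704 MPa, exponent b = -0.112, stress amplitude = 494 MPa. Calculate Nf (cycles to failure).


sigma_a = sigma_f' * (2Nf)^b
2Nf = (sigma_a/sigma_f')^(1/b)
2Nf = (494/704)^(1/-0.112)
2Nf = 23.638636
Nf = 11.82


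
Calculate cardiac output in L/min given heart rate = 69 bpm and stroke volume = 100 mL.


CO = HR * SV
CO = 69 * 100 / 1000
CO = 6.9 L/min


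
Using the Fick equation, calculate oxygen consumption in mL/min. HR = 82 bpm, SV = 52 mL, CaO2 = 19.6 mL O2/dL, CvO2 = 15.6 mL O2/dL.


CO = HR*SV = 82*52/1000 = 4.264 L/min
a-v O2 diff = 19.6 - 15.6 = 4 mL/dL
VO2 = CO * (CaO2-CvO2) * 10 dL/L
VO2 = 4.264 * 4 * 10
VO2 = 170.6 mL/min


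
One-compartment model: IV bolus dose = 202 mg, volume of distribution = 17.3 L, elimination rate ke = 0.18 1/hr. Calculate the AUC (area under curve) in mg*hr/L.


C0 = Dose/Vd = 202/17.3 = 11.6763 mg/L
AUC = C0/ke = 11.6763/0.18
AUC = 64.87 mg*hr/L


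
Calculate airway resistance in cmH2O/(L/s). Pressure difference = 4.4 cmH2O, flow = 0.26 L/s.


R = dP / flow
R = 4.4 / 0.26
R = 16.92 cmH2O/(L/s)


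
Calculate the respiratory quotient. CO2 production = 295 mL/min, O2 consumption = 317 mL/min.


RQ = VCO2 / VO2
RQ = 295 / 317
RQ = 0.9306


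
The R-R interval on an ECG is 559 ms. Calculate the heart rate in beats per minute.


HR = 60 / RR_interval(s)
RR = 559 ms = 0.559 s
HR = 60 / 0.559 = 107.3 bpm


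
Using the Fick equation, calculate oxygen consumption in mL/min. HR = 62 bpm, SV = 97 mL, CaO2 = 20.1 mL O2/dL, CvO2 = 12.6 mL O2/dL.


CO = HR*SV = 62*97/1000 = 6.014 L/min
a-v O2 diff = 20.1 - 12.6 = 7.5 mL/dL
VO2 = CO * (CaO2-CvO2) * 10 dL/L
VO2 = 6.014 * 7.5 * 10
VO2 = 451.1 mL/min


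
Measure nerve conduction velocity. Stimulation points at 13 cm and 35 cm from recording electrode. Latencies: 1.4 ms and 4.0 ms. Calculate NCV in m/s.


Distance = (35 - 13) / 100 = 0.22 m
dt = (4.0 - 1.4) / 1000 = 0.0026 s
NCV = dist / dt = 84.62 m/s


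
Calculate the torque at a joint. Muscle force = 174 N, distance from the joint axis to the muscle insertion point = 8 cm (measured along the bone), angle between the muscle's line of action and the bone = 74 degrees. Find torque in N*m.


Torque = F * d * sin(theta)   (moment arm = d*sin(theta))
d = 8 cm = 0.08 m
Torque = 174 * 0.08 * sin(74)
Torque = 13.38 N*m


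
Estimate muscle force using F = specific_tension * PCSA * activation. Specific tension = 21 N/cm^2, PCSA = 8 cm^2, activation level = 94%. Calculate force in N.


F = sigma * PCSA * activation
F = 21 * 8 * 0.94
F = 157.9 N


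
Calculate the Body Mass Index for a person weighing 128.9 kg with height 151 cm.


BMI = weight / height^2
height = 151 cm = 1.51 m
BMI = 128.9 / 1.51^2
BMI = 56.53 kg/m^2


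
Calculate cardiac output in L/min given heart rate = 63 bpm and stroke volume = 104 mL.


CO = HR * SV
CO = 63 * 104 / 1000
CO = 6.552 L/min


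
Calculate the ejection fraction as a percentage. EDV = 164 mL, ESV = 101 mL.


SV = EDV - ESV = 164 - 101 = 63 mL
EF = SV/EDV * 100 = 63/164 * 100
EF = 38.41%


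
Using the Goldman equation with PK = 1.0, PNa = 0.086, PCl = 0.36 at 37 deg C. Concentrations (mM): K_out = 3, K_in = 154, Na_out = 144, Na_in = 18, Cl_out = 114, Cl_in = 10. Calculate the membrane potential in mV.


Vm = (RT/F)*ln((PK*Ko + PNa*Nao + PCl*Cli)/(PK*Ki + PNa*Nai + PCl*Clo))
Numer = 18.984, Denom = 196.588
Vm = -62.47 mV


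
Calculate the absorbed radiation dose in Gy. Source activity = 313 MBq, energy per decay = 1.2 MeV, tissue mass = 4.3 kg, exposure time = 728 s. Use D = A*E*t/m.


A = 313 MBq = 3.1300e+08 Bq
E = 1.2 MeV = 1.9224e-13 J
D = A*E*t/m = 3.1300e+08*1.9224e-13*728/4.3
D = 0.01019 Gy


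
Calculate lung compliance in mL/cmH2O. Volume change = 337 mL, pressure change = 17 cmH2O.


C = dV / dP
C = 337 / 17
C = 19.82 mL/cmH2O


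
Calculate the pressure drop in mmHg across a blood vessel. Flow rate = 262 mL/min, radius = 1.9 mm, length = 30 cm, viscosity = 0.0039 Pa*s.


dP = 8*mu*L*Q / (pi*r^4)
Q = 262 mL/min = 4.36667e-06 m^3/s
dP = 998.302 Pa = 998.302 / 133.322 mmHg = 7.488 mmHg


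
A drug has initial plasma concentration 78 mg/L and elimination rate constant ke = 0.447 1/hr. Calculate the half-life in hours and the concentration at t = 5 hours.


t_half = ln(2) / ke = 0.693147 / 0.447 = 1.551 hr
C(t) = C0 * exp(-ke*t) = 78 * exp(-0.447*5)
C(5) = 8.345 mg/L


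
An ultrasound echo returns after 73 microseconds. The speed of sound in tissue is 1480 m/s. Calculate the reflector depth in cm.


depth = c * t / 2
t = 73 us = 7.3000e-05 s
depth = 1480 * 7.3000e-05 / 2
depth = 0.05402 m = 5.402 cm


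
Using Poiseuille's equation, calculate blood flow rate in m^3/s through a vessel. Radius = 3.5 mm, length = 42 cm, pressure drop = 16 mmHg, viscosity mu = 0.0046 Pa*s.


Q = pi*r^4*dP / (8*mu*L)
r = 0.0035 m, L = 0.42 m
dP = 16 mmHg = 2133.152 Pa
Q = 6.5065e-05 m^3/s


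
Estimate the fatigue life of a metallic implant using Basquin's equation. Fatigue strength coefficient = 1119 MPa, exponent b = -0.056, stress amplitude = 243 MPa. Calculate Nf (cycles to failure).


sigma_a = sigma_f' * (2Nf)^b
2Nf = (sigma_a/sigma_f')^(1/b)
2Nf = (243/1119)^(1/-0.056)
2Nf = 6.970796e+11
Nf = 3.4854e+11


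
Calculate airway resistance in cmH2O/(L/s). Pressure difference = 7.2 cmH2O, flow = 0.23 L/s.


R = dP / flow
R = 7.2 / 0.23
R = 31.3 cmH2O/(L/s)


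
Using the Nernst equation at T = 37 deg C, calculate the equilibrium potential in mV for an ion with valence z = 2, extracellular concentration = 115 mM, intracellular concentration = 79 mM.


E = (RT/(zF)) * ln(C_out/C_in)
T = 37 + 273.15 = 310.15 K
E = (8.314 * 310.15 / (2 * 96485)) * ln(115/79)
E = 5.017 mV


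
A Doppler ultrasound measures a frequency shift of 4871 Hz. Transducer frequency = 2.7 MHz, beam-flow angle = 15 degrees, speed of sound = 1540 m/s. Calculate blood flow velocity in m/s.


v = fd * c / (2 * f0 * cos(theta))
v = 4871 * 1540 / (2 * 2.7000e+06 * cos(15))
v = 1.438 m/s


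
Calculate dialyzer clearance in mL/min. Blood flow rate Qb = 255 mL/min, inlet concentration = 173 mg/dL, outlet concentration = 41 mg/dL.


K = Qb * (Cb_in - Cb_out) / Cb_in
K = 255 * (173 - 41) / 173
K = 194.6 mL/min


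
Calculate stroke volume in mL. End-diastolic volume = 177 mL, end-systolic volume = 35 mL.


SV = EDV - ESV
SV = 177 - 35
SV = 142 mL


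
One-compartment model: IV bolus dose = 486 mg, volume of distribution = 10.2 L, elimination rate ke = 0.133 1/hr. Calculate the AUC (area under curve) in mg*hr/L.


C0 = Dose/Vd = 486/10.2 = 47.6471 mg/L
AUC = C0/ke = 47.6471/0.133
AUC = 358.2 mg*hr/L


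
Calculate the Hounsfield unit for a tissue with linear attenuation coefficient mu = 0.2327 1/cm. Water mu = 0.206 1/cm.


HU = ((mu_tissue - mu_water) / mu_water) * 1000
HU = ((0.2327 - 0.206) / 0.206) * 1000
HU = 129.6


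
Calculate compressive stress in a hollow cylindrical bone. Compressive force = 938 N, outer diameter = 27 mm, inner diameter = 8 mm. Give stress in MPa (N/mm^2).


A = pi*(r_o^2 - r_i^2)
r_o = 13.5 mm, r_i = 4 mm
A = 522.29 mm^2
sigma = F/A = 938 / 522.29
sigma = 1.796 MPa


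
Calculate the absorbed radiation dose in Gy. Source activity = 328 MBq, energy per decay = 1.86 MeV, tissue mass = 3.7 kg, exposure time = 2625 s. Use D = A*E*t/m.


A = 328 MBq = 3.2800e+08 Bq
E = 1.86 MeV = 2.97972e-13 J
D = A*E*t/m = 3.2800e+08*2.97972e-13*2625/3.7
D = 0.06934 Gy


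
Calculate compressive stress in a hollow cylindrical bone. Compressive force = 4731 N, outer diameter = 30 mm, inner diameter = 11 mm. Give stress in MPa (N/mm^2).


A = pi*(r_o^2 - r_i^2)
r_o = 15 mm, r_i = 5.5 mm
A = 611.825 mm^2
sigma = F/A = 4731 / 611.825
sigma = 7.733 MPa


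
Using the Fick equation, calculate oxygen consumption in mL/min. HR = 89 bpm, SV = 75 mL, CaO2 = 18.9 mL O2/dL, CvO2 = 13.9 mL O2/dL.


CO = HR*SV = 89*75/1000 = 6.675 L/min
a-v O2 diff = 18.9 - 13.9 = 5 mL/dL
VO2 = CO * (CaO2-CvO2) * 10 dL/L
VO2 = 6.675 * 5 * 10
VO2 = 333.7 mL/min


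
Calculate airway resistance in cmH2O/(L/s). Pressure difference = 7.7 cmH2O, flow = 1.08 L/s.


R = dP / flow
R = 7.7 / 1.08
R = 7.13 cmH2O/(L/s)


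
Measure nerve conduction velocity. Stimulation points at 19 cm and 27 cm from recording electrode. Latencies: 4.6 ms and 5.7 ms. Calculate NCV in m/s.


Distance = (27 - 19) / 100 = 0.08 m
dt = (5.7 - 4.6) / 1000 = 0.0011 s
NCV = dist / dt = 72.73 m/s
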